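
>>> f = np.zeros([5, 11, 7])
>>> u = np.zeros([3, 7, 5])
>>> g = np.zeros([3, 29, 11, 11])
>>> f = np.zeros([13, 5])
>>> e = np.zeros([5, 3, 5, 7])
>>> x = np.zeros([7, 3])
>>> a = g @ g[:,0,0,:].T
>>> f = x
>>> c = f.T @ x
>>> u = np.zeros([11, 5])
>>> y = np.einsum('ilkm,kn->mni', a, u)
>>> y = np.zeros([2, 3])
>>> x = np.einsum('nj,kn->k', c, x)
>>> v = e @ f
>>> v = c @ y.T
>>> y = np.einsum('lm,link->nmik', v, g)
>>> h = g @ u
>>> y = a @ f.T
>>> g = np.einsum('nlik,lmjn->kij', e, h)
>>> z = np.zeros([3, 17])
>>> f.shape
(7, 3)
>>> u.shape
(11, 5)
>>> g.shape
(7, 5, 11)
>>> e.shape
(5, 3, 5, 7)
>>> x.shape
(7,)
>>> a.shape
(3, 29, 11, 3)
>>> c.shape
(3, 3)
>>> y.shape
(3, 29, 11, 7)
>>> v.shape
(3, 2)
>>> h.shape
(3, 29, 11, 5)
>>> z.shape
(3, 17)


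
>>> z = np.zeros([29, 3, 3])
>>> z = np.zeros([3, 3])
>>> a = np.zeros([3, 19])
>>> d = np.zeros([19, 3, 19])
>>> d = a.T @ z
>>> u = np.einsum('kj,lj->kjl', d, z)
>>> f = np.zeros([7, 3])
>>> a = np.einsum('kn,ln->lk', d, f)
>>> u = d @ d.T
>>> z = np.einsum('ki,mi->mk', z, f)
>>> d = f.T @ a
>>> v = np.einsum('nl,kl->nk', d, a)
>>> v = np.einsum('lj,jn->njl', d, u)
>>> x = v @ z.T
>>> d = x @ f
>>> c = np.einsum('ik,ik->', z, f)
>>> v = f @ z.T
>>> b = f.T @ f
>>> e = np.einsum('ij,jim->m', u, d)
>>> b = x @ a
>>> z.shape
(7, 3)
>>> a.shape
(7, 19)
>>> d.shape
(19, 19, 3)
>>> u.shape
(19, 19)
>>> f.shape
(7, 3)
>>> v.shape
(7, 7)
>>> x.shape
(19, 19, 7)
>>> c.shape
()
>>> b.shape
(19, 19, 19)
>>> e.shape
(3,)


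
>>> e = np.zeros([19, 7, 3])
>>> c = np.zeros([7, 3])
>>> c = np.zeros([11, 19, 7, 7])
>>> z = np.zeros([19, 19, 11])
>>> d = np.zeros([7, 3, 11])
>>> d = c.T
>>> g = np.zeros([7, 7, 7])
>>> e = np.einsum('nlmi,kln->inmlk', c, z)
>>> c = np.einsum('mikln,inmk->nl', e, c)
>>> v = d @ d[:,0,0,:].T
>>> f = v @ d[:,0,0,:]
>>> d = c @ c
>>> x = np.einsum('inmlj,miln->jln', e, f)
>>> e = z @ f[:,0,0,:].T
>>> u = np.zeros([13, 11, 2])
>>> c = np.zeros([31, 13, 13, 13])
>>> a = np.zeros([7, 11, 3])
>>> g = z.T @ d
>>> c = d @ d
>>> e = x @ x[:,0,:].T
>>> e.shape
(19, 19, 19)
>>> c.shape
(19, 19)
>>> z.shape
(19, 19, 11)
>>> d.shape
(19, 19)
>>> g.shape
(11, 19, 19)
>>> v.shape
(7, 7, 19, 7)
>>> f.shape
(7, 7, 19, 11)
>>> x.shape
(19, 19, 11)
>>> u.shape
(13, 11, 2)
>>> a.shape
(7, 11, 3)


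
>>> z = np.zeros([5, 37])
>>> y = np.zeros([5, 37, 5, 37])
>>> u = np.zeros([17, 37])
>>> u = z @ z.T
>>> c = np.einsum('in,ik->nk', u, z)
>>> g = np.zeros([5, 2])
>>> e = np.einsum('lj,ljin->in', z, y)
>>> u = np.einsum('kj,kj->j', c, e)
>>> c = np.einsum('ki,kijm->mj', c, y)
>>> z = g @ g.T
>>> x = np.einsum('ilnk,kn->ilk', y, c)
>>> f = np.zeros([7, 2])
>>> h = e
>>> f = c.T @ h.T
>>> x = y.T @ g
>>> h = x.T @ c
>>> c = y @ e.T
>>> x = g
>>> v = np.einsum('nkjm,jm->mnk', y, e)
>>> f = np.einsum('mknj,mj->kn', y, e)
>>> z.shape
(5, 5)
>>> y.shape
(5, 37, 5, 37)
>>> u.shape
(37,)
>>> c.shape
(5, 37, 5, 5)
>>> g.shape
(5, 2)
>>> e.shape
(5, 37)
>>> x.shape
(5, 2)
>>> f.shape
(37, 5)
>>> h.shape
(2, 37, 5, 5)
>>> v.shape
(37, 5, 37)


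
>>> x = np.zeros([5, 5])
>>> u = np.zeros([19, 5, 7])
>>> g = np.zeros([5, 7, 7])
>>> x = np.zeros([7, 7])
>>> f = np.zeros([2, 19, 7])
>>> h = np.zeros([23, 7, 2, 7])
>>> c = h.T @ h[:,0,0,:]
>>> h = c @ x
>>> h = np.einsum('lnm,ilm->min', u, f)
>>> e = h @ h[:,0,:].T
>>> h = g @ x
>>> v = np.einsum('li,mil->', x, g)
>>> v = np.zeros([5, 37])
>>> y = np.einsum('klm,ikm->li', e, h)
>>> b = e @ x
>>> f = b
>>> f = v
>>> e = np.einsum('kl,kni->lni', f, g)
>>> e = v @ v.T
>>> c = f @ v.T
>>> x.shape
(7, 7)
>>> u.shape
(19, 5, 7)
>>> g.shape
(5, 7, 7)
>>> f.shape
(5, 37)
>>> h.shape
(5, 7, 7)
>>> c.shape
(5, 5)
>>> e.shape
(5, 5)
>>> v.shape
(5, 37)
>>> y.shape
(2, 5)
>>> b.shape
(7, 2, 7)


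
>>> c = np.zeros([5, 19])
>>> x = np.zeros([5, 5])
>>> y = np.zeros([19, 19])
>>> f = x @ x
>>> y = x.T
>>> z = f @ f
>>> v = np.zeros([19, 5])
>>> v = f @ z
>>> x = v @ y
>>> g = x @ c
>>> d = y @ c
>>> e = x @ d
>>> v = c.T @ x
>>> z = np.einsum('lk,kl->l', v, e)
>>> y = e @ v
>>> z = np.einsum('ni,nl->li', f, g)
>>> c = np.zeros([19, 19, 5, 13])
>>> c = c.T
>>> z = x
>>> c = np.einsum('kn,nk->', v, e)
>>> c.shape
()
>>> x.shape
(5, 5)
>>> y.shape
(5, 5)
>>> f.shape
(5, 5)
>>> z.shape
(5, 5)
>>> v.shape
(19, 5)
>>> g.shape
(5, 19)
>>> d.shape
(5, 19)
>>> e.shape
(5, 19)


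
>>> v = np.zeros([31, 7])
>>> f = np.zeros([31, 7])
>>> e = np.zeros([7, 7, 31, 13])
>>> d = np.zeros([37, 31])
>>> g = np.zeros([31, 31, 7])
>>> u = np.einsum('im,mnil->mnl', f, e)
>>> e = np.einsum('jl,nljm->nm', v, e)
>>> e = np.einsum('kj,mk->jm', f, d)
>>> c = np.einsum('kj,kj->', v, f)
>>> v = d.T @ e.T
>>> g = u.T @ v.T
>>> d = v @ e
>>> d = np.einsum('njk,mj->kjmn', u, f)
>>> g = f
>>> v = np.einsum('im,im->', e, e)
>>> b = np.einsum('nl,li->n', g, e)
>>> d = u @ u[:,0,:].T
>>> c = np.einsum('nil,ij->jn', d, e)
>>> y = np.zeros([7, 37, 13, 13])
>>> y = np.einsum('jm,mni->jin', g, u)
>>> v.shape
()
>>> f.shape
(31, 7)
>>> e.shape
(7, 37)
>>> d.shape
(7, 7, 7)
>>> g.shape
(31, 7)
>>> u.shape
(7, 7, 13)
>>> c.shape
(37, 7)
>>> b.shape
(31,)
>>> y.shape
(31, 13, 7)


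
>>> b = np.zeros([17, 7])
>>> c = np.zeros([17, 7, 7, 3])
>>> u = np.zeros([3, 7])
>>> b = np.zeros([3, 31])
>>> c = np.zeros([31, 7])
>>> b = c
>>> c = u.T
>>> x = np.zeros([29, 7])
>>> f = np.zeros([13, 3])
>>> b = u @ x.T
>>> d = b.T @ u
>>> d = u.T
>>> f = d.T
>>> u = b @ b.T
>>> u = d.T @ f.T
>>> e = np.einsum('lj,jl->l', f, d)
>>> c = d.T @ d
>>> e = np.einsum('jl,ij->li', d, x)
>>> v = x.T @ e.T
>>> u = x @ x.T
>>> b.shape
(3, 29)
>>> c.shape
(3, 3)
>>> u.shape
(29, 29)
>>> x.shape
(29, 7)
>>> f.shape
(3, 7)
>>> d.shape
(7, 3)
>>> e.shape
(3, 29)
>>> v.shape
(7, 3)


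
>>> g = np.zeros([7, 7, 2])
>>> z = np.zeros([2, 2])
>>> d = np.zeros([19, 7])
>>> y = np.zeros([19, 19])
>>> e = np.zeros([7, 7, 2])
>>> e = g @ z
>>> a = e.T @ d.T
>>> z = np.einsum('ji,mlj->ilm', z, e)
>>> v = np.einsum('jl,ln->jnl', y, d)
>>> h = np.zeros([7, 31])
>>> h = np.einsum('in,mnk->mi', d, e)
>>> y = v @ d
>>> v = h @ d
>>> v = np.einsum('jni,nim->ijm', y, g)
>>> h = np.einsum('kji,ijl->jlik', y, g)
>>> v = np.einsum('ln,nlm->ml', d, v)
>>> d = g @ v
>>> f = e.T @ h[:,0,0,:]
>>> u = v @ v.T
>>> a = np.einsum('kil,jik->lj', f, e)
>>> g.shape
(7, 7, 2)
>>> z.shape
(2, 7, 7)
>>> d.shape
(7, 7, 19)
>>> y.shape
(19, 7, 7)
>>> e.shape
(7, 7, 2)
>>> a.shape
(19, 7)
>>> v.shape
(2, 19)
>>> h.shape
(7, 2, 7, 19)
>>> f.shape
(2, 7, 19)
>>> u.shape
(2, 2)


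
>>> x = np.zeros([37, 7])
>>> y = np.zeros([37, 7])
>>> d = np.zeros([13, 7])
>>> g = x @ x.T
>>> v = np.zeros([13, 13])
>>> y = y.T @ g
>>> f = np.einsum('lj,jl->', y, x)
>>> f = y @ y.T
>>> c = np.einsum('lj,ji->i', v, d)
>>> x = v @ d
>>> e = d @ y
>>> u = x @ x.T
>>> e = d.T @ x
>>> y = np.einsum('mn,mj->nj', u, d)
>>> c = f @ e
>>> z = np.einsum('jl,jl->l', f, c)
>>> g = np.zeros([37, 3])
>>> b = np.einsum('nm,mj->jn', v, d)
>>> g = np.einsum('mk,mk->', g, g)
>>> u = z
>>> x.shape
(13, 7)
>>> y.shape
(13, 7)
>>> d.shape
(13, 7)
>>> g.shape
()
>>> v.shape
(13, 13)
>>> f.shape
(7, 7)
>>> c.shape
(7, 7)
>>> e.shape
(7, 7)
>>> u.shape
(7,)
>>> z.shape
(7,)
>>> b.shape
(7, 13)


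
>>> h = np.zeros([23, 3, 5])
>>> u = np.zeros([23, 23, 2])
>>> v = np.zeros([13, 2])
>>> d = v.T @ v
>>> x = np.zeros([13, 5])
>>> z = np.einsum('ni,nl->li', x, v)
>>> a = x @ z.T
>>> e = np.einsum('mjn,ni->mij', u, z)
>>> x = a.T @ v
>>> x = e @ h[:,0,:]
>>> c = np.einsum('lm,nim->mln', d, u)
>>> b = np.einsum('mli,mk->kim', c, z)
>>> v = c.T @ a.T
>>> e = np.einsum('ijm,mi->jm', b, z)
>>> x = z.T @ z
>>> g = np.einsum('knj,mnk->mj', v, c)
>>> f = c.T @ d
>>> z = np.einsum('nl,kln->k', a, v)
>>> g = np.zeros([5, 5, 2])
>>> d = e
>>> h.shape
(23, 3, 5)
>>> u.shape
(23, 23, 2)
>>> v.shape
(23, 2, 13)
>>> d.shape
(23, 2)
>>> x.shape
(5, 5)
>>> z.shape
(23,)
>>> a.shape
(13, 2)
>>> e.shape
(23, 2)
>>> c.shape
(2, 2, 23)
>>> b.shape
(5, 23, 2)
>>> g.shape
(5, 5, 2)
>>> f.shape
(23, 2, 2)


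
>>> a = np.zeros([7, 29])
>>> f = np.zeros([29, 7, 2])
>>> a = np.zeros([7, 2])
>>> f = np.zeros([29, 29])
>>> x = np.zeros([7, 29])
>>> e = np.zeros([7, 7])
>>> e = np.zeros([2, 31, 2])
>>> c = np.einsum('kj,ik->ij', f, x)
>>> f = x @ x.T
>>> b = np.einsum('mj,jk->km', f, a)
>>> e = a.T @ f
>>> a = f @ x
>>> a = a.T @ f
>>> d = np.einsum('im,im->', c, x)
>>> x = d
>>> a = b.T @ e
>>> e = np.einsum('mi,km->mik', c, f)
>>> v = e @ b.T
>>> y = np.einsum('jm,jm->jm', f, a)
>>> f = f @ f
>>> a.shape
(7, 7)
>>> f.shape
(7, 7)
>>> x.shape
()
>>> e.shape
(7, 29, 7)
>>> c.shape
(7, 29)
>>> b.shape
(2, 7)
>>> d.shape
()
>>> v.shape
(7, 29, 2)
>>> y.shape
(7, 7)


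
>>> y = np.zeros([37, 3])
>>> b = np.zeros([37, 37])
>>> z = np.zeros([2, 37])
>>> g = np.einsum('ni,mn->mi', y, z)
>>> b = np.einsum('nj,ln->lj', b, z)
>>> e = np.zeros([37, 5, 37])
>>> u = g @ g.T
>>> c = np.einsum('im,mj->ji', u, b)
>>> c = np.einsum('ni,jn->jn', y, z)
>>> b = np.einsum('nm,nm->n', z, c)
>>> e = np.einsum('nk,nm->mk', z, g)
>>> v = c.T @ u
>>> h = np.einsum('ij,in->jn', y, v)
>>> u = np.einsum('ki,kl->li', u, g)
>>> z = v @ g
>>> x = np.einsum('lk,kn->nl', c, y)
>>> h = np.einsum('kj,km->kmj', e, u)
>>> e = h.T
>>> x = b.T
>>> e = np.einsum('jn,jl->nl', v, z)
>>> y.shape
(37, 3)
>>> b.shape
(2,)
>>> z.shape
(37, 3)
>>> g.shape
(2, 3)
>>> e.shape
(2, 3)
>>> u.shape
(3, 2)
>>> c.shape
(2, 37)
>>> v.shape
(37, 2)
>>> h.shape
(3, 2, 37)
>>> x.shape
(2,)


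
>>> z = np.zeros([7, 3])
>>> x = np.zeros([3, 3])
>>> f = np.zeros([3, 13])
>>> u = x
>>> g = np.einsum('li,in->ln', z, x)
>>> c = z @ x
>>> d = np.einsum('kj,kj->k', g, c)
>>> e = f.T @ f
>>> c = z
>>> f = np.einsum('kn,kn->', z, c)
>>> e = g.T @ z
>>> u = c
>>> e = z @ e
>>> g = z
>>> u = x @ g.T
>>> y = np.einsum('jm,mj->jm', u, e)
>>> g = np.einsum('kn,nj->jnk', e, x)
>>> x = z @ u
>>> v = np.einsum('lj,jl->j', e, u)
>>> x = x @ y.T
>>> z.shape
(7, 3)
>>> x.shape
(7, 3)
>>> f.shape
()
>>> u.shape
(3, 7)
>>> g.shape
(3, 3, 7)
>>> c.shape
(7, 3)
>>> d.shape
(7,)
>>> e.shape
(7, 3)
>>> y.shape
(3, 7)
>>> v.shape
(3,)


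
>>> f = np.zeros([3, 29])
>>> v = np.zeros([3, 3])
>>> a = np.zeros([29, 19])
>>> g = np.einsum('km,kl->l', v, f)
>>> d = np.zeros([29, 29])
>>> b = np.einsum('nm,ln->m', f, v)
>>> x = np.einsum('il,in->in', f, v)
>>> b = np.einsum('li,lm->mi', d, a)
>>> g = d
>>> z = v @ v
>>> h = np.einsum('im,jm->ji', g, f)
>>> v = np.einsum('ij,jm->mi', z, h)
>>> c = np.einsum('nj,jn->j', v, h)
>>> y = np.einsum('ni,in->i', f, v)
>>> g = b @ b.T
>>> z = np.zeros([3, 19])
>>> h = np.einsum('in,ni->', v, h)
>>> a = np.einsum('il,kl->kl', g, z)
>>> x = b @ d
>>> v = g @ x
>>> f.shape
(3, 29)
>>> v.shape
(19, 29)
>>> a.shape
(3, 19)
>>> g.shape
(19, 19)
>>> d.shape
(29, 29)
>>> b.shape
(19, 29)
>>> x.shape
(19, 29)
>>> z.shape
(3, 19)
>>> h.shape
()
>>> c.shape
(3,)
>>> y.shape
(29,)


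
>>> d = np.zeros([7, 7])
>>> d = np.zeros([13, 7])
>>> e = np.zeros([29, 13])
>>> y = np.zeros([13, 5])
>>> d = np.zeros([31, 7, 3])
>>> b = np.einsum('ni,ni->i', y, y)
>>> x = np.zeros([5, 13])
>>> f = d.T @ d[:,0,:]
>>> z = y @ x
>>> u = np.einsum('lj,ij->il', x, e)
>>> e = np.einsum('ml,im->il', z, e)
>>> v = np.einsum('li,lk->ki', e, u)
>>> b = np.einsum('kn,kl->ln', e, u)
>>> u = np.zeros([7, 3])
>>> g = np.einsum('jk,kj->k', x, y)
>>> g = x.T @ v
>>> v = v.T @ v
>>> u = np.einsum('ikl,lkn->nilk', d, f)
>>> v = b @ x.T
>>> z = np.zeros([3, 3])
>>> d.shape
(31, 7, 3)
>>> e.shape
(29, 13)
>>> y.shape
(13, 5)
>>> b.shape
(5, 13)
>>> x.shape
(5, 13)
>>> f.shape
(3, 7, 3)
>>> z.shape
(3, 3)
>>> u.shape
(3, 31, 3, 7)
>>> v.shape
(5, 5)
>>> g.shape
(13, 13)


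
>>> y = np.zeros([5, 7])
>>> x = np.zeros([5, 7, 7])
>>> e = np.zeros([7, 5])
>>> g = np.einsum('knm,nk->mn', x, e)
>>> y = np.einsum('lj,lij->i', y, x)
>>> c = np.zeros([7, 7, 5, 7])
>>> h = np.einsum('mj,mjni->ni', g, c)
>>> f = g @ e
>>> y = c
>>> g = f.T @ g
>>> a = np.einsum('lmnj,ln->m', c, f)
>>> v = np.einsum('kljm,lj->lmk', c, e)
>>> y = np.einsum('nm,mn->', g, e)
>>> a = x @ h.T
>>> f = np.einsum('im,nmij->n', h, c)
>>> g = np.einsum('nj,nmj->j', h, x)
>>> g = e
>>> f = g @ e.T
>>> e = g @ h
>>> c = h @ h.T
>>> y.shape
()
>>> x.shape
(5, 7, 7)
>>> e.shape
(7, 7)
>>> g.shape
(7, 5)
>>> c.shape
(5, 5)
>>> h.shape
(5, 7)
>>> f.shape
(7, 7)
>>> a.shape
(5, 7, 5)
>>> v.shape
(7, 7, 7)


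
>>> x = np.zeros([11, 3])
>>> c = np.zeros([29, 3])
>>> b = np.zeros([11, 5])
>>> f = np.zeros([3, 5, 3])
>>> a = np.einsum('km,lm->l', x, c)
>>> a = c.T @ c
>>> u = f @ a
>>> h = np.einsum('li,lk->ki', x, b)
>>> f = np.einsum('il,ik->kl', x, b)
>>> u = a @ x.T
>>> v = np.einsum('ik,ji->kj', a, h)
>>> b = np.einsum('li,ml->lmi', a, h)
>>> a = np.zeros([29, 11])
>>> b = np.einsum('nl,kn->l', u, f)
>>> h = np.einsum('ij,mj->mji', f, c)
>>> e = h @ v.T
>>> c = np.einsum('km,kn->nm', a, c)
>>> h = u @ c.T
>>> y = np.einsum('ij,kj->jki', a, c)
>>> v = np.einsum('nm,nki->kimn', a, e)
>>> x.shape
(11, 3)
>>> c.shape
(3, 11)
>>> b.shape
(11,)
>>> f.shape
(5, 3)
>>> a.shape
(29, 11)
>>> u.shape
(3, 11)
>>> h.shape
(3, 3)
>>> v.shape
(3, 3, 11, 29)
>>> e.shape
(29, 3, 3)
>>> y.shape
(11, 3, 29)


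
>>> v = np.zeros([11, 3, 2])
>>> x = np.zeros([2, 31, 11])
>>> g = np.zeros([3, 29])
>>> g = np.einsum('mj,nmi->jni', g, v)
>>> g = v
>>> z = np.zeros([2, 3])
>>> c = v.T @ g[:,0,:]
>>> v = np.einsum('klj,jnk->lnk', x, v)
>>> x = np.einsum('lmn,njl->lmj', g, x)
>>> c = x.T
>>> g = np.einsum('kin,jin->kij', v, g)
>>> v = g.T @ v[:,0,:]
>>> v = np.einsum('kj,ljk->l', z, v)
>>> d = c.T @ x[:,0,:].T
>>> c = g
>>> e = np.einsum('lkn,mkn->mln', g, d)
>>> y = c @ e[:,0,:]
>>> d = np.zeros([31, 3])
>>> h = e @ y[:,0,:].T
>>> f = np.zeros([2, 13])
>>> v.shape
(11,)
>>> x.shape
(11, 3, 31)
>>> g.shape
(31, 3, 11)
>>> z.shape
(2, 3)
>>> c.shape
(31, 3, 11)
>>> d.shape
(31, 3)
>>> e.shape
(11, 31, 11)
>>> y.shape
(31, 3, 11)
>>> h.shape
(11, 31, 31)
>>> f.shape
(2, 13)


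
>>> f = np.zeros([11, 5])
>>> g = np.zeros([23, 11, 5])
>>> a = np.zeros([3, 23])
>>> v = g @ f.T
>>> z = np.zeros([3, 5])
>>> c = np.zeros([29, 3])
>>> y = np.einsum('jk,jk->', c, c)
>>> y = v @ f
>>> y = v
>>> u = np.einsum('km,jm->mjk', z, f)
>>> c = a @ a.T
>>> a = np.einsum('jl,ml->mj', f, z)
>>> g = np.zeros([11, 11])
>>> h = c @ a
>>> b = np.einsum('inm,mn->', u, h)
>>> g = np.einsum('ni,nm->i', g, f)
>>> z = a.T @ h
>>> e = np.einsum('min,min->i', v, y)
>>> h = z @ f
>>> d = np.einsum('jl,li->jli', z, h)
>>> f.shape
(11, 5)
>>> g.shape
(11,)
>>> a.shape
(3, 11)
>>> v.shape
(23, 11, 11)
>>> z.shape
(11, 11)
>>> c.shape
(3, 3)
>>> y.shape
(23, 11, 11)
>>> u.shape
(5, 11, 3)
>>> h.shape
(11, 5)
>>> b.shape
()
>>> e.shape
(11,)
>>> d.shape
(11, 11, 5)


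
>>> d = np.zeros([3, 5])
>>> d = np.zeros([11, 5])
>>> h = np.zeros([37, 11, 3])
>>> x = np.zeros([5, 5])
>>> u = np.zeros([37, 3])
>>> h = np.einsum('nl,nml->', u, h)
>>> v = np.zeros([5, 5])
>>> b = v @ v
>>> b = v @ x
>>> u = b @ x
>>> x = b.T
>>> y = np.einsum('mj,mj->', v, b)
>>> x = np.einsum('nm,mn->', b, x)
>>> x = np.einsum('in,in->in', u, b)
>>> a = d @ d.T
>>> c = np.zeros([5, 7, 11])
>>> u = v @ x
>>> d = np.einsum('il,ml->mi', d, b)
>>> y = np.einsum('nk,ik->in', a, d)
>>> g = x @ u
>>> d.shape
(5, 11)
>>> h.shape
()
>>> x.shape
(5, 5)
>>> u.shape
(5, 5)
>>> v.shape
(5, 5)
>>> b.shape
(5, 5)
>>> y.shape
(5, 11)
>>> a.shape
(11, 11)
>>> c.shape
(5, 7, 11)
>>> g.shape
(5, 5)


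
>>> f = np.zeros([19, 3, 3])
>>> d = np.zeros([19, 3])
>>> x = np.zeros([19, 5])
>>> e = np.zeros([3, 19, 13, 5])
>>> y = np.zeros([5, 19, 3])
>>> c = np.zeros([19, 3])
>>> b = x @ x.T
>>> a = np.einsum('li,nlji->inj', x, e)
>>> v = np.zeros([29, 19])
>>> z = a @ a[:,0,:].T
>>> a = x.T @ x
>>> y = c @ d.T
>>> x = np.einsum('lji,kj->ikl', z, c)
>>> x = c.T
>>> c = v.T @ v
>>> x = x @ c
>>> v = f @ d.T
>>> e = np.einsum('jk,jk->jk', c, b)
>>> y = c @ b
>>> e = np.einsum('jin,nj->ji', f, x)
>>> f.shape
(19, 3, 3)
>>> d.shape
(19, 3)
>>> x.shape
(3, 19)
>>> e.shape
(19, 3)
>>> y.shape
(19, 19)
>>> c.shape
(19, 19)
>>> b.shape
(19, 19)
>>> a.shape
(5, 5)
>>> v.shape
(19, 3, 19)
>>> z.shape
(5, 3, 5)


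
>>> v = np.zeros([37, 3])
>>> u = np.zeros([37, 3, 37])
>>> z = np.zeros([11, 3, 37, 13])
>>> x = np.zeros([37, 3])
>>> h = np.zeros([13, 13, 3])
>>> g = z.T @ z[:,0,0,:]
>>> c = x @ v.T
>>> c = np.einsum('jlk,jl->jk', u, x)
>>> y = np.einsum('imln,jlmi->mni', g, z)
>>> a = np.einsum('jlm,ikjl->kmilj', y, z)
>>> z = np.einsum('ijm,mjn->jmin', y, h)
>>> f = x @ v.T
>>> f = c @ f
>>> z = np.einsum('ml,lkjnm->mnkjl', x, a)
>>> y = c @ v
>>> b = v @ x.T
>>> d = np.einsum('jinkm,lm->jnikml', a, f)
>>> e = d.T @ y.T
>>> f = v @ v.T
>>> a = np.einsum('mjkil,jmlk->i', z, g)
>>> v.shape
(37, 3)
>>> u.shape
(37, 3, 37)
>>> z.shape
(37, 13, 13, 11, 3)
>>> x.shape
(37, 3)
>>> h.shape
(13, 13, 3)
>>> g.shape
(13, 37, 3, 13)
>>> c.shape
(37, 37)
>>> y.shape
(37, 3)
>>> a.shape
(11,)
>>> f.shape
(37, 37)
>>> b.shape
(37, 37)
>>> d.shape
(3, 11, 13, 13, 37, 37)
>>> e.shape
(37, 37, 13, 13, 11, 37)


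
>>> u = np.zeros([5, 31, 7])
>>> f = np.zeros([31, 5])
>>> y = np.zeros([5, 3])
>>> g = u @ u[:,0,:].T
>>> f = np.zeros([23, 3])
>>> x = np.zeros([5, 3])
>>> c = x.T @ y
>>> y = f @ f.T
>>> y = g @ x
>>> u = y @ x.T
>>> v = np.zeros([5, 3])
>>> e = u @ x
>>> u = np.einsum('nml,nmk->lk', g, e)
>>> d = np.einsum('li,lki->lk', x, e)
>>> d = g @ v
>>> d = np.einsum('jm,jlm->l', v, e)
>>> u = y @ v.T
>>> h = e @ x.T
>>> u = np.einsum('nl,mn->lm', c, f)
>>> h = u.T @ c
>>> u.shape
(3, 23)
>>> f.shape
(23, 3)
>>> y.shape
(5, 31, 3)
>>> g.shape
(5, 31, 5)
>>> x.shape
(5, 3)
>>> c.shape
(3, 3)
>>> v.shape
(5, 3)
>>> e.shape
(5, 31, 3)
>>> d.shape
(31,)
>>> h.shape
(23, 3)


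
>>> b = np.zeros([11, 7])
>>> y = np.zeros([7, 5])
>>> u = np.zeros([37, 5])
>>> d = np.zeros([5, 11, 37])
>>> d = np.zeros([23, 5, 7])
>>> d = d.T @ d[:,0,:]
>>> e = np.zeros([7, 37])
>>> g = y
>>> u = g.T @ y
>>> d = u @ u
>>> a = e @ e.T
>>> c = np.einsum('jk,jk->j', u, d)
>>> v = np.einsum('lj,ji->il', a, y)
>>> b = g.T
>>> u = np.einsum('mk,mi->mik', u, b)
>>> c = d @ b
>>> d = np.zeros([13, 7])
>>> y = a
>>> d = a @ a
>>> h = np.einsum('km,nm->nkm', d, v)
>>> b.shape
(5, 7)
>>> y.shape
(7, 7)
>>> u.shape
(5, 7, 5)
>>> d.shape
(7, 7)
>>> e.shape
(7, 37)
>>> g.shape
(7, 5)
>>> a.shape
(7, 7)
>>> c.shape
(5, 7)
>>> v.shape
(5, 7)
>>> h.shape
(5, 7, 7)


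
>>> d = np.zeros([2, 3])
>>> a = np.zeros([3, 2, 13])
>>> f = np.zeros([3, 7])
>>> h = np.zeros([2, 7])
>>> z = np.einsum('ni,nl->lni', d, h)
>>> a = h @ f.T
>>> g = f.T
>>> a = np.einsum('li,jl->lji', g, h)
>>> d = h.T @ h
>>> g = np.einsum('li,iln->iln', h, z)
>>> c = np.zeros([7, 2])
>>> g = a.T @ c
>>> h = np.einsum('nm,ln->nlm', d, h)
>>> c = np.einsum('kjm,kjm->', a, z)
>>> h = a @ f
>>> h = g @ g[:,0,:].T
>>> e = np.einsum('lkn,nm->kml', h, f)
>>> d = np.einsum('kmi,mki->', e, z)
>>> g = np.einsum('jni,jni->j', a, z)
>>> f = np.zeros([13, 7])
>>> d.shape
()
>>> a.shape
(7, 2, 3)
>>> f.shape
(13, 7)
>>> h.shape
(3, 2, 3)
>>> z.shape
(7, 2, 3)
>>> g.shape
(7,)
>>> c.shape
()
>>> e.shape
(2, 7, 3)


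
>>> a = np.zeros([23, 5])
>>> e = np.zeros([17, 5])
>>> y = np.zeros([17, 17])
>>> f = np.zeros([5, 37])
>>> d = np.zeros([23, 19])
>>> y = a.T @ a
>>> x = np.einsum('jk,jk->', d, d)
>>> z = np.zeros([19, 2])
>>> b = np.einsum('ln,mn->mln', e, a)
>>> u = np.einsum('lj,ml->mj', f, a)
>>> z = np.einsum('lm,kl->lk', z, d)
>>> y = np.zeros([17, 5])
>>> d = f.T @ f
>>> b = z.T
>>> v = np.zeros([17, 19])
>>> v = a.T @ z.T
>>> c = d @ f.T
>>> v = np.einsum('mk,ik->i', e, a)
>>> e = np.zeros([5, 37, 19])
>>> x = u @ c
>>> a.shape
(23, 5)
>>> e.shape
(5, 37, 19)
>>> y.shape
(17, 5)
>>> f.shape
(5, 37)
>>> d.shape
(37, 37)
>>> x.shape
(23, 5)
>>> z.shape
(19, 23)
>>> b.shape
(23, 19)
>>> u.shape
(23, 37)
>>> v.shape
(23,)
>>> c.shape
(37, 5)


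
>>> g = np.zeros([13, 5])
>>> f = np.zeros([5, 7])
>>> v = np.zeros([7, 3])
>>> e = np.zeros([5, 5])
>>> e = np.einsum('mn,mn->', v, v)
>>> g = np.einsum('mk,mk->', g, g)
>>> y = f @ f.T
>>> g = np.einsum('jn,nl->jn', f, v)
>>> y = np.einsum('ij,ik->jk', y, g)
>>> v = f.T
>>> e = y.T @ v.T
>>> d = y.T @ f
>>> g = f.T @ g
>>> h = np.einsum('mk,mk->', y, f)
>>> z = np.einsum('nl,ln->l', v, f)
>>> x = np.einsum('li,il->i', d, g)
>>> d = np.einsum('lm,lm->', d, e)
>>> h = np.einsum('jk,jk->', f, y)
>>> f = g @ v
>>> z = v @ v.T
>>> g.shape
(7, 7)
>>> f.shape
(7, 5)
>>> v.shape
(7, 5)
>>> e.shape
(7, 7)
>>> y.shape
(5, 7)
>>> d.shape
()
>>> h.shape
()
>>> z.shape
(7, 7)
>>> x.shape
(7,)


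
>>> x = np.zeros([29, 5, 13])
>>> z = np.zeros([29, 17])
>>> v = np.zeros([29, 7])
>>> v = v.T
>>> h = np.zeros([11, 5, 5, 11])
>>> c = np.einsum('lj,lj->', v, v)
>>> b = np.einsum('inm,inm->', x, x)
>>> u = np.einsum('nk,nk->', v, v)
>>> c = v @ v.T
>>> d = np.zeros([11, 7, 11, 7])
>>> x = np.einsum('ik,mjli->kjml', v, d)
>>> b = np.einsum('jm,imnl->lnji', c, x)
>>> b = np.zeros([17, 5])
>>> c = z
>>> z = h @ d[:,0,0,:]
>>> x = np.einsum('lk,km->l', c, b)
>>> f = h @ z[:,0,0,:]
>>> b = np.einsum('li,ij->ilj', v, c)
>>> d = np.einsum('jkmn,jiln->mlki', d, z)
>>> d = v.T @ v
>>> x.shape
(29,)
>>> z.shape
(11, 5, 5, 7)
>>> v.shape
(7, 29)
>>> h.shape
(11, 5, 5, 11)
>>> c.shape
(29, 17)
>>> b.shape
(29, 7, 17)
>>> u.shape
()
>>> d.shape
(29, 29)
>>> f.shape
(11, 5, 5, 7)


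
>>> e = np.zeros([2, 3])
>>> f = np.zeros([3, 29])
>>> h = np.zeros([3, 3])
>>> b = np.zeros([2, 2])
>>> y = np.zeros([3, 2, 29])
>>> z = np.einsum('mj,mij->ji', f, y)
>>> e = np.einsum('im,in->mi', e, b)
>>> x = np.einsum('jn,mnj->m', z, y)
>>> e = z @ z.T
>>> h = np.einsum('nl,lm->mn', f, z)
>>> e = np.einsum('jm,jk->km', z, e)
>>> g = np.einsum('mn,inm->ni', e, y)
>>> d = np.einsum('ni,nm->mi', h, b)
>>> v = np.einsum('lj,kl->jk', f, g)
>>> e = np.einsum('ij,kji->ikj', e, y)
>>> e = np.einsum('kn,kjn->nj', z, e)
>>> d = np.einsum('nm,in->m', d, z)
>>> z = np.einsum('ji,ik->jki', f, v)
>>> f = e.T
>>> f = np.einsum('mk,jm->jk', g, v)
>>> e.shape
(2, 3)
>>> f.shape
(29, 3)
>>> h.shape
(2, 3)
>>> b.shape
(2, 2)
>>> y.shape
(3, 2, 29)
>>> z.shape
(3, 2, 29)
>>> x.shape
(3,)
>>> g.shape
(2, 3)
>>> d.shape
(3,)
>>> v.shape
(29, 2)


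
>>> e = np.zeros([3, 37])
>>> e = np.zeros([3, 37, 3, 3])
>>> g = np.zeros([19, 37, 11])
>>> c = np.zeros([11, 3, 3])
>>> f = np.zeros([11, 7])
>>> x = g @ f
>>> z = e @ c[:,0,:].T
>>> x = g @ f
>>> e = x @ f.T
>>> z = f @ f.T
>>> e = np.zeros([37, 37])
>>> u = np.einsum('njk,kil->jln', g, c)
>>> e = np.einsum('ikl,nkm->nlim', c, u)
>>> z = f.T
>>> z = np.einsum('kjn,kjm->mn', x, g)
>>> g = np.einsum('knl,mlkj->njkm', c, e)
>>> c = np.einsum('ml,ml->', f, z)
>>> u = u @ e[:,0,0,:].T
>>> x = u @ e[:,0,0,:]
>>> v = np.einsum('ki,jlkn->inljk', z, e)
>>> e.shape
(37, 3, 11, 19)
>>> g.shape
(3, 19, 11, 37)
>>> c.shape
()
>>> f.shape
(11, 7)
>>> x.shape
(37, 3, 19)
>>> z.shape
(11, 7)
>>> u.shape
(37, 3, 37)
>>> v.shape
(7, 19, 3, 37, 11)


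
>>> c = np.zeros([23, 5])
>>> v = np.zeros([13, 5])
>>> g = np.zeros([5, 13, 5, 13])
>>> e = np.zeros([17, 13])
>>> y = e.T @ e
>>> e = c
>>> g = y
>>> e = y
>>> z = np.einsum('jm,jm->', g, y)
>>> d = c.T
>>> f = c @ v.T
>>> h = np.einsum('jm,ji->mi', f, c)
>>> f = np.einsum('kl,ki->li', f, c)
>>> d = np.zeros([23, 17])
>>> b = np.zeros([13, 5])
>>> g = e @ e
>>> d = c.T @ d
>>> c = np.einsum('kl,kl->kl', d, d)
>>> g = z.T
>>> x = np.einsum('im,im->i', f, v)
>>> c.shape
(5, 17)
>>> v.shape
(13, 5)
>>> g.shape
()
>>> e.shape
(13, 13)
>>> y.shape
(13, 13)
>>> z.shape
()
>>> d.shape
(5, 17)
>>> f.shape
(13, 5)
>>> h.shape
(13, 5)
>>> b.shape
(13, 5)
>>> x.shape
(13,)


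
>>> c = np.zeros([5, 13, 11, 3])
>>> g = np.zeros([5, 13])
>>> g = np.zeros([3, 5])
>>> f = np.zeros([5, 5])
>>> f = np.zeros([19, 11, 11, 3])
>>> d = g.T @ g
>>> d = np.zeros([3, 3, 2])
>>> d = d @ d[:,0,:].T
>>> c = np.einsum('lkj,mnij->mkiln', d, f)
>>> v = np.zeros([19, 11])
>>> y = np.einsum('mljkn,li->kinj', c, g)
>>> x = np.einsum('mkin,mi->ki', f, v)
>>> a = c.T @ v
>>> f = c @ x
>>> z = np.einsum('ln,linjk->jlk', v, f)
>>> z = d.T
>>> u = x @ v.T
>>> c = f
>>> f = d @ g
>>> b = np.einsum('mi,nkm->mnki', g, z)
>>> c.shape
(19, 3, 11, 3, 11)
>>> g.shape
(3, 5)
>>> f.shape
(3, 3, 5)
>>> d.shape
(3, 3, 3)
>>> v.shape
(19, 11)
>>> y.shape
(3, 5, 11, 11)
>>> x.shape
(11, 11)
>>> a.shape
(11, 3, 11, 3, 11)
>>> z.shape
(3, 3, 3)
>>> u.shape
(11, 19)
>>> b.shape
(3, 3, 3, 5)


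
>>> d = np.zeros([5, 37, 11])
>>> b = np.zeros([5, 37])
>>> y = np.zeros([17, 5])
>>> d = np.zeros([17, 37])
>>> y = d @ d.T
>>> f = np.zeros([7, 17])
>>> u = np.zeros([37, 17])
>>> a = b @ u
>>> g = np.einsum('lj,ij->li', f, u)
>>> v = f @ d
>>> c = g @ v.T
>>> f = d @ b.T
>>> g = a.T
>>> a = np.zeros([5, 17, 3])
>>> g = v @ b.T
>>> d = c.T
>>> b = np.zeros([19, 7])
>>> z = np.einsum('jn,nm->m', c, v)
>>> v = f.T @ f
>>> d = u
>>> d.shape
(37, 17)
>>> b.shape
(19, 7)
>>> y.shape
(17, 17)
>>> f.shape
(17, 5)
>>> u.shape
(37, 17)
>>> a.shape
(5, 17, 3)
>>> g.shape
(7, 5)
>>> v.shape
(5, 5)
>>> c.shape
(7, 7)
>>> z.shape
(37,)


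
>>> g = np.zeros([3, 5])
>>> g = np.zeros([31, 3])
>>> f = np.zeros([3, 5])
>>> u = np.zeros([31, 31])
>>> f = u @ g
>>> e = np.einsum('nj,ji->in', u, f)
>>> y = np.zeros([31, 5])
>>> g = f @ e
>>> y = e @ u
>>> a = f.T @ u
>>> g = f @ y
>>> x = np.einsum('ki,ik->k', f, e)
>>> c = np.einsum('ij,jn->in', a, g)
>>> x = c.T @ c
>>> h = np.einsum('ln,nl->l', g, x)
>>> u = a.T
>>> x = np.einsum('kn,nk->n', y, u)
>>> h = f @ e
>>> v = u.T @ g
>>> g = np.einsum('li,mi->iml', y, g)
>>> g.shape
(31, 31, 3)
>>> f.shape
(31, 3)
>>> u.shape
(31, 3)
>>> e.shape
(3, 31)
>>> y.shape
(3, 31)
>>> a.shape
(3, 31)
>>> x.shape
(31,)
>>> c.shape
(3, 31)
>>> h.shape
(31, 31)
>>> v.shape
(3, 31)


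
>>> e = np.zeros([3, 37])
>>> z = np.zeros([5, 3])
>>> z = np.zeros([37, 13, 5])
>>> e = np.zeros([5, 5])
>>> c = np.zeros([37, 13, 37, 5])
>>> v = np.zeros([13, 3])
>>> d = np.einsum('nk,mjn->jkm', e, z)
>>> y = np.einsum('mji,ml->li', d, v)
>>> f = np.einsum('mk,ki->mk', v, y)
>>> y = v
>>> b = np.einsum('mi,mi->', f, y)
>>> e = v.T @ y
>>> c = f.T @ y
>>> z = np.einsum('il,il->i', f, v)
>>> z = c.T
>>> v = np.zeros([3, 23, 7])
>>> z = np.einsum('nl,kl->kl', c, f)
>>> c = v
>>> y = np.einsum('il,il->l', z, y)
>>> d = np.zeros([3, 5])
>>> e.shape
(3, 3)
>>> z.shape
(13, 3)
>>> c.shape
(3, 23, 7)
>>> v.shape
(3, 23, 7)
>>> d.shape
(3, 5)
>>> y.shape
(3,)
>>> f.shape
(13, 3)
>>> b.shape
()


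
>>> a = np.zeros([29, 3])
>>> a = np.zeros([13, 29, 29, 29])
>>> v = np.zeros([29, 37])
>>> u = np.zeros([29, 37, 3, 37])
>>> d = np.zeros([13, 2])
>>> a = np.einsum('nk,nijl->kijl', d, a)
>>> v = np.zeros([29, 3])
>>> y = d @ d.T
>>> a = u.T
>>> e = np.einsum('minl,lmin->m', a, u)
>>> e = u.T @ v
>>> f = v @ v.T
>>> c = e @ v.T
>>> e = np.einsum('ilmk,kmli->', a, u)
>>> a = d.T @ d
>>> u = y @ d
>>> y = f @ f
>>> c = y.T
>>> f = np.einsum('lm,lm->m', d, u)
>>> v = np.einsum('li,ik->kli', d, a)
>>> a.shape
(2, 2)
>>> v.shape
(2, 13, 2)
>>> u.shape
(13, 2)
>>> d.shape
(13, 2)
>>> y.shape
(29, 29)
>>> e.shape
()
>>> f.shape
(2,)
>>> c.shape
(29, 29)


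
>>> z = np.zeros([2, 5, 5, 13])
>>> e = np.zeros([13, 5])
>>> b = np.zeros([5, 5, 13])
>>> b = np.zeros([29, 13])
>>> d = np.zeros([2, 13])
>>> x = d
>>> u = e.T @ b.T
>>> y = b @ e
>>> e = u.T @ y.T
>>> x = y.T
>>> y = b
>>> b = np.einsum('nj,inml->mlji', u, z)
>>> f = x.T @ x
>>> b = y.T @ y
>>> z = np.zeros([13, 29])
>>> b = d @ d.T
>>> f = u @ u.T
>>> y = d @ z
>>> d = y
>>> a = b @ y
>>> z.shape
(13, 29)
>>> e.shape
(29, 29)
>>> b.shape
(2, 2)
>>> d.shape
(2, 29)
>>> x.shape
(5, 29)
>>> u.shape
(5, 29)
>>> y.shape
(2, 29)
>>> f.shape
(5, 5)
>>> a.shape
(2, 29)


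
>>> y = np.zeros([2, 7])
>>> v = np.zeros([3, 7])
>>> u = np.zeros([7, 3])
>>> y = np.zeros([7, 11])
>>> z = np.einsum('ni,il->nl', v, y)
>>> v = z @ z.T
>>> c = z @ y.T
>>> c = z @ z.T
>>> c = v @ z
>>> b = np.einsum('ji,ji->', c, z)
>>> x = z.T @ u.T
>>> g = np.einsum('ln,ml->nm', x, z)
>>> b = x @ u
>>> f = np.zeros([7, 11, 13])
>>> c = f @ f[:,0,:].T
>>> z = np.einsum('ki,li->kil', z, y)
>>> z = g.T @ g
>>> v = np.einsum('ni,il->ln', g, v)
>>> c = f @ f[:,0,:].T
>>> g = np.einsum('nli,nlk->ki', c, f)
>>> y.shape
(7, 11)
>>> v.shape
(3, 7)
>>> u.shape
(7, 3)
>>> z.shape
(3, 3)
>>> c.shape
(7, 11, 7)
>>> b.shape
(11, 3)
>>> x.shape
(11, 7)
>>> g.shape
(13, 7)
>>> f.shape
(7, 11, 13)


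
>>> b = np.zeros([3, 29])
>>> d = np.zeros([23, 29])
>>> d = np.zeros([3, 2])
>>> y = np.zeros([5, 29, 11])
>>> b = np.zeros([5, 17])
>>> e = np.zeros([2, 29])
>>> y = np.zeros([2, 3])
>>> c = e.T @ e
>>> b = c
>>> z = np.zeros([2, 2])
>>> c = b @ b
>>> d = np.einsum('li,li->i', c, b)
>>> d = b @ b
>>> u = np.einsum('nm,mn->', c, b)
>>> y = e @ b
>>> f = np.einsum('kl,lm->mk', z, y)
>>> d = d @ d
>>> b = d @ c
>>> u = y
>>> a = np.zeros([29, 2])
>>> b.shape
(29, 29)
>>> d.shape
(29, 29)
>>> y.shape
(2, 29)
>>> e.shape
(2, 29)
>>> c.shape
(29, 29)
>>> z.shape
(2, 2)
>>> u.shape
(2, 29)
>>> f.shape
(29, 2)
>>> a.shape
(29, 2)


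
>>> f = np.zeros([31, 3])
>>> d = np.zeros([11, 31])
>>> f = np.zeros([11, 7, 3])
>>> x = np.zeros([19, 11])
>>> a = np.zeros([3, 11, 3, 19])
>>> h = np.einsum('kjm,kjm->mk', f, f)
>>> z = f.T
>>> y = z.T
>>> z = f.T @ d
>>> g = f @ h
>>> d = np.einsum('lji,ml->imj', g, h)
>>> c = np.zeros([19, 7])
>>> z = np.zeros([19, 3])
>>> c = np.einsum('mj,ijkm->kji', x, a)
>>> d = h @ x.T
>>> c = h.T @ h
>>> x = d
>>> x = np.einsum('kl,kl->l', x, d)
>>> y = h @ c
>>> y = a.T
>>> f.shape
(11, 7, 3)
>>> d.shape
(3, 19)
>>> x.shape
(19,)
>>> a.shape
(3, 11, 3, 19)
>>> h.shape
(3, 11)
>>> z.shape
(19, 3)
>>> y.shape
(19, 3, 11, 3)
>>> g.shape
(11, 7, 11)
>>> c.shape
(11, 11)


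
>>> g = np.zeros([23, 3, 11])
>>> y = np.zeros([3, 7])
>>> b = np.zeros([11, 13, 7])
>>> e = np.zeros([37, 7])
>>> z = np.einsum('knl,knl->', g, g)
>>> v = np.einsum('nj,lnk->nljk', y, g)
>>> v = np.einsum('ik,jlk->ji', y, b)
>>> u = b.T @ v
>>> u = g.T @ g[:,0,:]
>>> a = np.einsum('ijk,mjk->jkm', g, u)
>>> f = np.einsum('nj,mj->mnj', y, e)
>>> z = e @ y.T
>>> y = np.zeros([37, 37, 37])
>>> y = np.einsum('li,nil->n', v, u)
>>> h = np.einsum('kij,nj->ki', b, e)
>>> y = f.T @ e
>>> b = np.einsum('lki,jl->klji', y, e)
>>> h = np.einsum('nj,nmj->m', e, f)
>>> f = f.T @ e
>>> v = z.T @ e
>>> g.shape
(23, 3, 11)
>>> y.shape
(7, 3, 7)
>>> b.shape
(3, 7, 37, 7)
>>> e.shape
(37, 7)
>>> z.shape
(37, 3)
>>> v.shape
(3, 7)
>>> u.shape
(11, 3, 11)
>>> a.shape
(3, 11, 11)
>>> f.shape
(7, 3, 7)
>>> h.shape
(3,)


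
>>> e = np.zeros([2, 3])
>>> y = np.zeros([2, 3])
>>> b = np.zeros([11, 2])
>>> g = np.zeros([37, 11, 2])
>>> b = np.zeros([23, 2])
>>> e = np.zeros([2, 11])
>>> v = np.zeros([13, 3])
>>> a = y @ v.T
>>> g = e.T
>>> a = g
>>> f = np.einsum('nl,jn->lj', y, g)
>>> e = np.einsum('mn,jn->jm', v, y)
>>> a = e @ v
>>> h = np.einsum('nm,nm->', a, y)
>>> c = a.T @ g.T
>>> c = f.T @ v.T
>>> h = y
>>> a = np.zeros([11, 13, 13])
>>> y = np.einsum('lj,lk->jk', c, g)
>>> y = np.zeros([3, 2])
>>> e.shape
(2, 13)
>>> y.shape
(3, 2)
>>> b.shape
(23, 2)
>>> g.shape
(11, 2)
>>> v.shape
(13, 3)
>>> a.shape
(11, 13, 13)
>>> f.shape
(3, 11)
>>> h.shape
(2, 3)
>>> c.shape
(11, 13)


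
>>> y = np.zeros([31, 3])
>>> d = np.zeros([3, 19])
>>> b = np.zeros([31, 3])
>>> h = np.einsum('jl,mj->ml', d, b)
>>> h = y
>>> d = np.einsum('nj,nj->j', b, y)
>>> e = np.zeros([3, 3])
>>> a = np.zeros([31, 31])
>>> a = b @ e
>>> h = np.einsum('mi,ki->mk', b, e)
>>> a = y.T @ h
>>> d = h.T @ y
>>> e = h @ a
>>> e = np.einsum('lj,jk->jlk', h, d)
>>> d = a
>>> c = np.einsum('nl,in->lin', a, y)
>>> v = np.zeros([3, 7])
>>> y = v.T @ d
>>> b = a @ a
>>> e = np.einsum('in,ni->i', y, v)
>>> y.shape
(7, 3)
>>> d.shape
(3, 3)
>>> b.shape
(3, 3)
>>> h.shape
(31, 3)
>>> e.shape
(7,)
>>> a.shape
(3, 3)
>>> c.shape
(3, 31, 3)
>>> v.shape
(3, 7)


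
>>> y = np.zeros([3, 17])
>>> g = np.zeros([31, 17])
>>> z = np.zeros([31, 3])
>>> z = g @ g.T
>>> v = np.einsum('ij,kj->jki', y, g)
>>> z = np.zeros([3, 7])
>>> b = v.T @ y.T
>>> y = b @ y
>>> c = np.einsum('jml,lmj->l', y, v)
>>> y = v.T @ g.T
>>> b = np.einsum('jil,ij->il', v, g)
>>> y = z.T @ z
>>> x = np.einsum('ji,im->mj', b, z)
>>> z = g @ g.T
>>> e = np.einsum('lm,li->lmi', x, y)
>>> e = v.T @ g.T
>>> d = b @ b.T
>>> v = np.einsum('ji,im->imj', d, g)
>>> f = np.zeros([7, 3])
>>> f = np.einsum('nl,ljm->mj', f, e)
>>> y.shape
(7, 7)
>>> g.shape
(31, 17)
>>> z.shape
(31, 31)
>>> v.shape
(31, 17, 31)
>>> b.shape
(31, 3)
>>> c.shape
(17,)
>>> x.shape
(7, 31)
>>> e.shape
(3, 31, 31)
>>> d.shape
(31, 31)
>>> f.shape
(31, 31)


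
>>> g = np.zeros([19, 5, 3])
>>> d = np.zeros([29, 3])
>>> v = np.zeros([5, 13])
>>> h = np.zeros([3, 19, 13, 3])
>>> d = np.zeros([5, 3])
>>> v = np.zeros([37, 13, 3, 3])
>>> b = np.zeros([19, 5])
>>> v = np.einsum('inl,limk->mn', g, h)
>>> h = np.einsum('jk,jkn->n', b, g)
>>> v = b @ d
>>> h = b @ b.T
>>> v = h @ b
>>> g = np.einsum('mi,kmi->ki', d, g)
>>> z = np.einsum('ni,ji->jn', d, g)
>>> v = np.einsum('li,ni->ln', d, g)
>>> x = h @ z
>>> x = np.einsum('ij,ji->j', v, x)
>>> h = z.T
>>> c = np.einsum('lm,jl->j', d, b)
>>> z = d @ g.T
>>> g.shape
(19, 3)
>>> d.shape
(5, 3)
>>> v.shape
(5, 19)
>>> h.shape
(5, 19)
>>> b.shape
(19, 5)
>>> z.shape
(5, 19)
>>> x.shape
(19,)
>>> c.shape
(19,)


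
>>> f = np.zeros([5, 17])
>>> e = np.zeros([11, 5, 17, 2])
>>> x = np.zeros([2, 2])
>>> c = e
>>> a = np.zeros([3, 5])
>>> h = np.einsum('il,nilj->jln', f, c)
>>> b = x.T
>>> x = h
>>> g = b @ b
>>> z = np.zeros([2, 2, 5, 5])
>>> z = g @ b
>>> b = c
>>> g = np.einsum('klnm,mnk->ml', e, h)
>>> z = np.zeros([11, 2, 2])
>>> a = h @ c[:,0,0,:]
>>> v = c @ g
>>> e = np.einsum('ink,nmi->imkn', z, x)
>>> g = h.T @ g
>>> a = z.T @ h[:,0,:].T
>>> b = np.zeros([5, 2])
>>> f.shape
(5, 17)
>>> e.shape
(11, 17, 2, 2)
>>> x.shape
(2, 17, 11)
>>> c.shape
(11, 5, 17, 2)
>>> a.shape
(2, 2, 2)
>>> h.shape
(2, 17, 11)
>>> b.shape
(5, 2)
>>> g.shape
(11, 17, 5)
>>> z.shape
(11, 2, 2)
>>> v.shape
(11, 5, 17, 5)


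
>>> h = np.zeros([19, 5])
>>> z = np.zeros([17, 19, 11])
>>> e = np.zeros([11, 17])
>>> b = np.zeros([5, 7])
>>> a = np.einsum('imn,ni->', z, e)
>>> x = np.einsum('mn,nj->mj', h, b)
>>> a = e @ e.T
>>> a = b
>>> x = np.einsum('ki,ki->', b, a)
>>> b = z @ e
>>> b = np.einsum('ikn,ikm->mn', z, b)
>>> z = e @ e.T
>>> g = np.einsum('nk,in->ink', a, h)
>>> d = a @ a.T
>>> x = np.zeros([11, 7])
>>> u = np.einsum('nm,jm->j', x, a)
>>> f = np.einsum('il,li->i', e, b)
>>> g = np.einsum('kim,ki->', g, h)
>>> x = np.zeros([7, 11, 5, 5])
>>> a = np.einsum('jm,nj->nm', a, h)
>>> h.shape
(19, 5)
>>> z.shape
(11, 11)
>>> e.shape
(11, 17)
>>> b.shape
(17, 11)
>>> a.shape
(19, 7)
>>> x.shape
(7, 11, 5, 5)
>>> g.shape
()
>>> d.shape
(5, 5)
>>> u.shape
(5,)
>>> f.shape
(11,)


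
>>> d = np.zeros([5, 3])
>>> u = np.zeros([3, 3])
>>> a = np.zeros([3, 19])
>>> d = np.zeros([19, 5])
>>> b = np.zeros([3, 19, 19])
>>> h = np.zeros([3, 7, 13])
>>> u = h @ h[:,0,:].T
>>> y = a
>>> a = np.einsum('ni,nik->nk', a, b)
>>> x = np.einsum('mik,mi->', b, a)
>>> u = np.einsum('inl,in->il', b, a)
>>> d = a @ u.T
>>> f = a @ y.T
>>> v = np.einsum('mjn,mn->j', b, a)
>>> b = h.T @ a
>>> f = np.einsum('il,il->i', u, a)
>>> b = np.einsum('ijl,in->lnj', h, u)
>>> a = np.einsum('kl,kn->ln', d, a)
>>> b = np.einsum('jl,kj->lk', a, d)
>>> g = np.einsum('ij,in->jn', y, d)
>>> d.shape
(3, 3)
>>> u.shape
(3, 19)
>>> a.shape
(3, 19)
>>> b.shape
(19, 3)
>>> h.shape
(3, 7, 13)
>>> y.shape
(3, 19)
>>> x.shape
()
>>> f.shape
(3,)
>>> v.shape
(19,)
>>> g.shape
(19, 3)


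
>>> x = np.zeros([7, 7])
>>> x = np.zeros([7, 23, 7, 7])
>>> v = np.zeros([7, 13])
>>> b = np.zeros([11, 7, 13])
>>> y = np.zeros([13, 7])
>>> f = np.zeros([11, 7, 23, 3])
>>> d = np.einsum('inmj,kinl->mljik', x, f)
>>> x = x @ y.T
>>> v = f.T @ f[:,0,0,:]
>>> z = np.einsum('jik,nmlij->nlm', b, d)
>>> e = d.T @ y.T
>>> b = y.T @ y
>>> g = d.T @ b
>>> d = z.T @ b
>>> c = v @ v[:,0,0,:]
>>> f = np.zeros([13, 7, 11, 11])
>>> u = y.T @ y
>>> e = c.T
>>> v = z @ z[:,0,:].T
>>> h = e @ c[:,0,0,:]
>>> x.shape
(7, 23, 7, 13)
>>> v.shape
(7, 7, 7)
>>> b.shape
(7, 7)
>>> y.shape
(13, 7)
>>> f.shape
(13, 7, 11, 11)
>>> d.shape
(3, 7, 7)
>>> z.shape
(7, 7, 3)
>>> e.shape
(3, 7, 23, 3)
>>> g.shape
(11, 7, 7, 3, 7)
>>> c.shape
(3, 23, 7, 3)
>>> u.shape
(7, 7)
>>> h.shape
(3, 7, 23, 3)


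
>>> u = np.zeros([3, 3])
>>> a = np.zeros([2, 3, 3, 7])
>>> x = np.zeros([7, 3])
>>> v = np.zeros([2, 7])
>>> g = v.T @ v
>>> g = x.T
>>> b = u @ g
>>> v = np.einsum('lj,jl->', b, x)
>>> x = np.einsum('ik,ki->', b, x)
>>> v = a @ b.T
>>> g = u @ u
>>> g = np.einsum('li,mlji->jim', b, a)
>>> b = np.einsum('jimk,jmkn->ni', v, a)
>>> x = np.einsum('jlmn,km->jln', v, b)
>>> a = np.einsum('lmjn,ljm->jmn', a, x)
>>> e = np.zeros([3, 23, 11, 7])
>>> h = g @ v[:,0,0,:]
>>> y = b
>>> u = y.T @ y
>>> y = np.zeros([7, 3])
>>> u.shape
(3, 3)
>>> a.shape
(3, 3, 7)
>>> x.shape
(2, 3, 3)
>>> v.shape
(2, 3, 3, 3)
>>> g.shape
(3, 7, 2)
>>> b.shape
(7, 3)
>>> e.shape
(3, 23, 11, 7)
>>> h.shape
(3, 7, 3)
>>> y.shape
(7, 3)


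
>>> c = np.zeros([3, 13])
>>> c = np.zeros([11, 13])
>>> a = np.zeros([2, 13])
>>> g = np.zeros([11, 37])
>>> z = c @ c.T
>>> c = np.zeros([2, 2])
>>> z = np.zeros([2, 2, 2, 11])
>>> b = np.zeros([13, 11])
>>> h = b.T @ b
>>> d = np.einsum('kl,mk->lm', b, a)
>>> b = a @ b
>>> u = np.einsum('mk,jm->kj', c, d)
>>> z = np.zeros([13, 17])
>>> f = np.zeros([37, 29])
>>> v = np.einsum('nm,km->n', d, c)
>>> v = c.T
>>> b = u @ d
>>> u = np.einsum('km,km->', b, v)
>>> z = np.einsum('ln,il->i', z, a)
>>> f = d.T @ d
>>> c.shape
(2, 2)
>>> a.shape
(2, 13)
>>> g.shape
(11, 37)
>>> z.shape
(2,)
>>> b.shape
(2, 2)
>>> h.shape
(11, 11)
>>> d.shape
(11, 2)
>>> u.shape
()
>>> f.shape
(2, 2)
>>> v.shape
(2, 2)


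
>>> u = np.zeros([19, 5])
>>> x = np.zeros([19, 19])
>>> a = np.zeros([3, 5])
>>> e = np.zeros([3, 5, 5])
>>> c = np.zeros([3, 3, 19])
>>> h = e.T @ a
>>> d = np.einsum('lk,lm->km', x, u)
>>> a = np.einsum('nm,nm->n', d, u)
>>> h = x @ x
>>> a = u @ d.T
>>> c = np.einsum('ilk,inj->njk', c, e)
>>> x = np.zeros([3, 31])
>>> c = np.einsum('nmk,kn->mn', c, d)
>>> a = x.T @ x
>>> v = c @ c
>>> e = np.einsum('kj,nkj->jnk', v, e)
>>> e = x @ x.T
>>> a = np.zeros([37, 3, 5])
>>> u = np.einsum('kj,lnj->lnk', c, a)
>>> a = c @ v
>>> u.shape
(37, 3, 5)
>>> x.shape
(3, 31)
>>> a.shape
(5, 5)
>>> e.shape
(3, 3)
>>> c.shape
(5, 5)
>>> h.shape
(19, 19)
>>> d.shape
(19, 5)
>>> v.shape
(5, 5)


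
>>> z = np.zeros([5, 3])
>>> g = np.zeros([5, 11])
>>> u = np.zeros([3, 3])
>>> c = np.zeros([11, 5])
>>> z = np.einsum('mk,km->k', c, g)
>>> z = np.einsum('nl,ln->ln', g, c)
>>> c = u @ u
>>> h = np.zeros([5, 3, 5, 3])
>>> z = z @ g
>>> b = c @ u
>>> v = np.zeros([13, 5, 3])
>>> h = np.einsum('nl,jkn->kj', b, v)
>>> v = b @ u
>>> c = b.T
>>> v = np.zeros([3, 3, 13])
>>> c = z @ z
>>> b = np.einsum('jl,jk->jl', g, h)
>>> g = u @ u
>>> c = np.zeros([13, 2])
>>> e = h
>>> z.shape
(11, 11)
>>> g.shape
(3, 3)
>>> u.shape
(3, 3)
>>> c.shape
(13, 2)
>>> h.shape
(5, 13)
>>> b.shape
(5, 11)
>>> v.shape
(3, 3, 13)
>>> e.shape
(5, 13)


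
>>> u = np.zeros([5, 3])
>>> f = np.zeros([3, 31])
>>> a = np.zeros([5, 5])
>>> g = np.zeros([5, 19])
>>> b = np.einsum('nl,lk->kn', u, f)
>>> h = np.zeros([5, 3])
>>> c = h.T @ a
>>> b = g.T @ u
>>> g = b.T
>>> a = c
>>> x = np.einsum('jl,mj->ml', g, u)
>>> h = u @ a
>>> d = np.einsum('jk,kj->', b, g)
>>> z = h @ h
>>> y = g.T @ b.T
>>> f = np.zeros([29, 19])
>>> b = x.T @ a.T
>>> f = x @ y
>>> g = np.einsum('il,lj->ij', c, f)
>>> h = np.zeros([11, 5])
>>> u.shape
(5, 3)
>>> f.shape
(5, 19)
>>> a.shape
(3, 5)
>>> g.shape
(3, 19)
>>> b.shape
(19, 3)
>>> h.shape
(11, 5)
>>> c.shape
(3, 5)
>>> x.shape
(5, 19)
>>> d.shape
()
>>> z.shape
(5, 5)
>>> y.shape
(19, 19)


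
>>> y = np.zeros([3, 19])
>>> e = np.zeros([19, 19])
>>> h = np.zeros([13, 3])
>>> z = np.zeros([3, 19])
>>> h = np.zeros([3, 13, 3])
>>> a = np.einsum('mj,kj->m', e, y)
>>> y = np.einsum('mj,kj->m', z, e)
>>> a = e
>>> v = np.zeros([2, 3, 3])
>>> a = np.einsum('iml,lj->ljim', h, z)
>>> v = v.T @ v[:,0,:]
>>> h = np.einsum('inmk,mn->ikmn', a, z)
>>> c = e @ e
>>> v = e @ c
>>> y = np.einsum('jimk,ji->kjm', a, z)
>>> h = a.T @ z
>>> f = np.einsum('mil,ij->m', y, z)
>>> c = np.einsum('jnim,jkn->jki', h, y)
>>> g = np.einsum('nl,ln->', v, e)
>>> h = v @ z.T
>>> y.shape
(13, 3, 3)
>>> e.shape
(19, 19)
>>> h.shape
(19, 3)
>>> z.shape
(3, 19)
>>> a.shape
(3, 19, 3, 13)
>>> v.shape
(19, 19)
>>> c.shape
(13, 3, 19)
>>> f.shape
(13,)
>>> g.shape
()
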